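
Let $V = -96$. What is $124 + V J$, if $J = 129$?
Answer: $-12260$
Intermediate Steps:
$124 + V J = 124 - 12384 = -12260$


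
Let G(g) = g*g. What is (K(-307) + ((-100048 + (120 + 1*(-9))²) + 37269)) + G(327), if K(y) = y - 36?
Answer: 56128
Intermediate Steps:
K(y) = -36 + y
G(g) = g²
(K(-307) + ((-100048 + (120 + 1*(-9))²) + 37269)) + G(327) = ((-36 - 307) + ((-100048 + (120 + 1*(-9))²) + 37269)) + 327² = (-343 + ((-100048 + (120 - 9)²) + 37269)) + 106929 = (-343 + ((-100048 + 111²) + 37269)) + 106929 = (-343 + ((-100048 + 12321) + 37269)) + 106929 = (-343 + (-87727 + 37269)) + 106929 = (-343 - 50458) + 106929 = -50801 + 106929 = 56128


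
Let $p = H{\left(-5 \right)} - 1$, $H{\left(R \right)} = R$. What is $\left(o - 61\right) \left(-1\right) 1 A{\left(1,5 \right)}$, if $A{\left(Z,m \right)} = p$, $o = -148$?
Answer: $-1254$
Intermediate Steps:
$p = -6$ ($p = -5 - 1 = -6$)
$A{\left(Z,m \right)} = -6$
$\left(o - 61\right) \left(-1\right) 1 A{\left(1,5 \right)} = \left(-148 - 61\right) \left(-1\right) 1 \left(-6\right) = - 209 \left(\left(-1\right) \left(-6\right)\right) = \left(-209\right) 6 = -1254$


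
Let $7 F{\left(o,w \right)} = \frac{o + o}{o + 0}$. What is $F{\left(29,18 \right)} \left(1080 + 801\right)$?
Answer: $\frac{3762}{7} \approx 537.43$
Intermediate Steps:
$F{\left(o,w \right)} = \frac{2}{7}$ ($F{\left(o,w \right)} = \frac{\left(o + o\right) \frac{1}{o + 0}}{7} = \frac{2 o \frac{1}{o}}{7} = \frac{1}{7} \cdot 2 = \frac{2}{7}$)
$F{\left(29,18 \right)} \left(1080 + 801\right) = \frac{2 \left(1080 + 801\right)}{7} = \frac{2}{7} \cdot 1881 = \frac{3762}{7}$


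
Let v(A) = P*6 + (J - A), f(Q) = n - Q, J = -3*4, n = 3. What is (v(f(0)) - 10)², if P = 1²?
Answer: 361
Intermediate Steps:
J = -12
P = 1
f(Q) = 3 - Q
v(A) = -6 - A (v(A) = 1*6 + (-12 - A) = 6 + (-12 - A) = -6 - A)
(v(f(0)) - 10)² = ((-6 - (3 - 1*0)) - 10)² = ((-6 - (3 + 0)) - 10)² = ((-6 - 1*3) - 10)² = ((-6 - 3) - 10)² = (-9 - 10)² = (-19)² = 361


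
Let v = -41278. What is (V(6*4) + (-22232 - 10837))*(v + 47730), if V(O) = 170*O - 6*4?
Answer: -187191876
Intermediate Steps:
V(O) = -24 + 170*O (V(O) = 170*O - 24 = -24 + 170*O)
(V(6*4) + (-22232 - 10837))*(v + 47730) = ((-24 + 170*(6*4)) + (-22232 - 10837))*(-41278 + 47730) = ((-24 + 170*24) - 33069)*6452 = ((-24 + 4080) - 33069)*6452 = (4056 - 33069)*6452 = -29013*6452 = -187191876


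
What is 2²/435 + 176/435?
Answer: 12/29 ≈ 0.41379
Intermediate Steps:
2²/435 + 176/435 = 4*(1/435) + 176*(1/435) = 4/435 + 176/435 = 12/29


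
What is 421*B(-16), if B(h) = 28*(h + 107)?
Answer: 1072708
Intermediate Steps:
B(h) = 2996 + 28*h (B(h) = 28*(107 + h) = 2996 + 28*h)
421*B(-16) = 421*(2996 + 28*(-16)) = 421*(2996 - 448) = 421*2548 = 1072708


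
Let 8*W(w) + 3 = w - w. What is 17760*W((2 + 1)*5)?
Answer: -6660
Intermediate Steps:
W(w) = -3/8 (W(w) = -3/8 + (w - w)/8 = -3/8 + (⅛)*0 = -3/8 + 0 = -3/8)
17760*W((2 + 1)*5) = 17760*(-3/8) = -6660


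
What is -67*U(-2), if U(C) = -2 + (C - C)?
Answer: 134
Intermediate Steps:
U(C) = -2 (U(C) = -2 + 0 = -2)
-67*U(-2) = -67*(-2) = 134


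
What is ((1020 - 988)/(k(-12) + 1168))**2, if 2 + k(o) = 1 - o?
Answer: 1024/1390041 ≈ 0.00073667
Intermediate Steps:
k(o) = -1 - o (k(o) = -2 + (1 - o) = -1 - o)
((1020 - 988)/(k(-12) + 1168))**2 = ((1020 - 988)/((-1 - 1*(-12)) + 1168))**2 = (32/((-1 + 12) + 1168))**2 = (32/(11 + 1168))**2 = (32/1179)**2 = 1024/1390041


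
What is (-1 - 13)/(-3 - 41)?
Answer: 7/22 ≈ 0.31818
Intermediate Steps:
(-1 - 13)/(-3 - 41) = -14/(-44) = -1/44*(-14) = 7/22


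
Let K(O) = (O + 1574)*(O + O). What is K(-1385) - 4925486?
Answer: -5449016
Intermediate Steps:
K(O) = 2*O*(1574 + O) (K(O) = (1574 + O)*(2*O) = 2*O*(1574 + O))
K(-1385) - 4925486 = 2*(-1385)*(1574 - 1385) - 4925486 = 2*(-1385)*189 - 4925486 = -523530 - 4925486 = -5449016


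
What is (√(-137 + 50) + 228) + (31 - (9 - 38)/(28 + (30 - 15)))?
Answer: 11166/43 + I*√87 ≈ 259.67 + 9.3274*I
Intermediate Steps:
(√(-137 + 50) + 228) + (31 - (9 - 38)/(28 + (30 - 15))) = (√(-87) + 228) + (31 - (-29)/(28 + 15)) = (I*√87 + 228) + (31 - (-29)/43) = (228 + I*√87) + (31 - (-29)/43) = (228 + I*√87) + (31 - 1*(-29/43)) = (228 + I*√87) + (31 + 29/43) = (228 + I*√87) + 1362/43 = 11166/43 + I*√87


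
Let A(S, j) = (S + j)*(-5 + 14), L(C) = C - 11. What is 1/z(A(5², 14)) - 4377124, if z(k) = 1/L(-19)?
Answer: -4377154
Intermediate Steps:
L(C) = -11 + C
A(S, j) = 9*S + 9*j (A(S, j) = (S + j)*9 = 9*S + 9*j)
z(k) = -1/30 (z(k) = 1/(-11 - 19) = 1/(-30) = -1/30)
1/z(A(5², 14)) - 4377124 = 1/(-1/30) - 4377124 = -30 - 4377124 = -4377154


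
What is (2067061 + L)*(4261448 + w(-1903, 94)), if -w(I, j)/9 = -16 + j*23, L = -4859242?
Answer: -11844805954254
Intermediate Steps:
w(I, j) = 144 - 207*j (w(I, j) = -9*(-16 + j*23) = -9*(-16 + 23*j) = 144 - 207*j)
(2067061 + L)*(4261448 + w(-1903, 94)) = (2067061 - 4859242)*(4261448 + (144 - 207*94)) = -2792181*(4261448 + (144 - 19458)) = -2792181*(4261448 - 19314) = -2792181*4242134 = -11844805954254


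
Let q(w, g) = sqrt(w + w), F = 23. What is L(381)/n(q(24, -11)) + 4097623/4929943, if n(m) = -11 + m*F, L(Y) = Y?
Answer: 124212421946/124584589553 + 35052*sqrt(3)/25271 ≈ 3.3994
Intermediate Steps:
q(w, g) = sqrt(2)*sqrt(w) (q(w, g) = sqrt(2*w) = sqrt(2)*sqrt(w))
n(m) = -11 + 23*m (n(m) = -11 + m*23 = -11 + 23*m)
L(381)/n(q(24, -11)) + 4097623/4929943 = 381/(-11 + 23*(sqrt(2)*sqrt(24))) + 4097623/4929943 = 381/(-11 + 23*(sqrt(2)*(2*sqrt(6)))) + 4097623*(1/4929943) = 381/(-11 + 23*(4*sqrt(3))) + 4097623/4929943 = 381/(-11 + 92*sqrt(3)) + 4097623/4929943 = 4097623/4929943 + 381/(-11 + 92*sqrt(3))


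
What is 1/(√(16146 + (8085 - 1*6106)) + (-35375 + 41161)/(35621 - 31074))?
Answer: -26308942/374704685329 + 516880225*√29/374704685329 ≈ 0.0073583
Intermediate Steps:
1/(√(16146 + (8085 - 1*6106)) + (-35375 + 41161)/(35621 - 31074)) = 1/(√(16146 + (8085 - 6106)) + 5786/4547) = 1/(√(16146 + 1979) + 5786*(1/4547)) = 1/(√18125 + 5786/4547) = 1/(25*√29 + 5786/4547) = 1/(5786/4547 + 25*√29)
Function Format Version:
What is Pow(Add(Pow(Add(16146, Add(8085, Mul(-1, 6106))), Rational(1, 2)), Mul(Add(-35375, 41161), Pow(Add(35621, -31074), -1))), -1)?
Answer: Add(Rational(-26308942, 374704685329), Mul(Rational(516880225, 374704685329), Pow(29, Rational(1, 2)))) ≈ 0.0073583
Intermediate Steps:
Pow(Add(Pow(Add(16146, Add(8085, Mul(-1, 6106))), Rational(1, 2)), Mul(Add(-35375, 41161), Pow(Add(35621, -31074), -1))), -1) = Pow(Add(Pow(Add(16146, Add(8085, -6106)), Rational(1, 2)), Mul(5786, Pow(4547, -1))), -1) = Pow(Add(Pow(Add(16146, 1979), Rational(1, 2)), Mul(5786, Rational(1, 4547))), -1) = Pow(Add(Pow(18125, Rational(1, 2)), Rational(5786, 4547)), -1) = Pow(Add(Mul(25, Pow(29, Rational(1, 2))), Rational(5786, 4547)), -1) = Pow(Add(Rational(5786, 4547), Mul(25, Pow(29, Rational(1, 2)))), -1)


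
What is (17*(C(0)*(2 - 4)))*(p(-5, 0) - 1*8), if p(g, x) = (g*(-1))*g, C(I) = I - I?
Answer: 0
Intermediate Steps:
C(I) = 0
p(g, x) = -g² (p(g, x) = (-g)*g = -g²)
(17*(C(0)*(2 - 4)))*(p(-5, 0) - 1*8) = (17*(0*(2 - 4)))*(-1*(-5)² - 1*8) = (17*(0*(-2)))*(-1*25 - 8) = (17*0)*(-25 - 8) = 0*(-33) = 0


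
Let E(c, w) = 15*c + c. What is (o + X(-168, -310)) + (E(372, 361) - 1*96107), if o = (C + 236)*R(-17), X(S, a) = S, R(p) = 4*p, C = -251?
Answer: -89303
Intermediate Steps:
E(c, w) = 16*c
o = 1020 (o = (-251 + 236)*(4*(-17)) = -15*(-68) = 1020)
(o + X(-168, -310)) + (E(372, 361) - 1*96107) = (1020 - 168) + (16*372 - 1*96107) = 852 + (5952 - 96107) = 852 - 90155 = -89303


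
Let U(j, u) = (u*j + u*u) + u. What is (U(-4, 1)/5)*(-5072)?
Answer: 10144/5 ≈ 2028.8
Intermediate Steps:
U(j, u) = u + u² + j*u (U(j, u) = (j*u + u²) + u = (u² + j*u) + u = u + u² + j*u)
(U(-4, 1)/5)*(-5072) = ((1*(1 - 4 + 1))/5)*(-5072) = ((1*(-2))*(⅕))*(-5072) = -2*⅕*(-5072) = -⅖*(-5072) = 10144/5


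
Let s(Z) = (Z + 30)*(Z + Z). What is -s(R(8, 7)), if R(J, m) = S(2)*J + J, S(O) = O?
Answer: -2592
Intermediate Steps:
R(J, m) = 3*J (R(J, m) = 2*J + J = 3*J)
s(Z) = 2*Z*(30 + Z) (s(Z) = (30 + Z)*(2*Z) = 2*Z*(30 + Z))
-s(R(8, 7)) = -2*3*8*(30 + 3*8) = -2*24*(30 + 24) = -2*24*54 = -1*2592 = -2592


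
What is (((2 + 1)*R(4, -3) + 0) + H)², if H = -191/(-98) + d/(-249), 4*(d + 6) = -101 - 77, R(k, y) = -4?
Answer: 14437944964/148864401 ≈ 96.987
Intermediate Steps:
d = -101/2 (d = -6 + (-101 - 77)/4 = -6 + (¼)*(-178) = -6 - 89/2 = -101/2 ≈ -50.500)
H = 26254/12201 (H = -191/(-98) - 101/2/(-249) = -191*(-1/98) - 101/2*(-1/249) = 191/98 + 101/498 = 26254/12201 ≈ 2.1518)
(((2 + 1)*R(4, -3) + 0) + H)² = (((2 + 1)*(-4) + 0) + 26254/12201)² = ((3*(-4) + 0) + 26254/12201)² = ((-12 + 0) + 26254/12201)² = (-12 + 26254/12201)² = (-120158/12201)² = 14437944964/148864401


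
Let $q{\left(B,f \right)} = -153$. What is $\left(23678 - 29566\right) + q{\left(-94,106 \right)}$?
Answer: $-6041$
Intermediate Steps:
$\left(23678 - 29566\right) + q{\left(-94,106 \right)} = \left(23678 - 29566\right) - 153 = -5888 - 153 = -6041$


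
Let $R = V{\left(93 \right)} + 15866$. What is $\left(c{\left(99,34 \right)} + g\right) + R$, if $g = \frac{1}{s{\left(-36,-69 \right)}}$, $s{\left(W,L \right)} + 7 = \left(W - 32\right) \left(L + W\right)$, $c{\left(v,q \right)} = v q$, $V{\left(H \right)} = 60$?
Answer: $\frac{137609837}{7133} \approx 19292.0$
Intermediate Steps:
$c{\left(v,q \right)} = q v$
$s{\left(W,L \right)} = -7 + \left(-32 + W\right) \left(L + W\right)$ ($s{\left(W,L \right)} = -7 + \left(W - 32\right) \left(L + W\right) = -7 + \left(-32 + W\right) \left(L + W\right)$)
$g = \frac{1}{7133}$ ($g = \frac{1}{-7 + \left(-36\right)^{2} - -2208 - -1152 - -2484} = \frac{1}{-7 + 1296 + 2208 + 1152 + 2484} = \frac{1}{7133} \approx 0.00014019$)
$R = 15926$ ($R = 60 + 15866 = 15926$)
$\left(c{\left(99,34 \right)} + g\right) + R = \left(34 \cdot 99 + \frac{1}{7133}\right) + 15926 = \left(3366 + \frac{1}{7133}\right) + 15926 = \frac{24009679}{7133} + 15926 = \frac{137609837}{7133}$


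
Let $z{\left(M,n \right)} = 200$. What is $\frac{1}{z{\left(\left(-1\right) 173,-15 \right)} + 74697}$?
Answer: $\frac{1}{74897} \approx 1.3352 \cdot 10^{-5}$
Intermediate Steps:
$\frac{1}{z{\left(\left(-1\right) 173,-15 \right)} + 74697} = \frac{1}{200 + 74697} = \frac{1}{74897}$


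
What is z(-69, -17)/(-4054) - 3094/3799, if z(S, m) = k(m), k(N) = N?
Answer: -12478493/15401146 ≈ -0.81023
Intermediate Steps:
z(S, m) = m
z(-69, -17)/(-4054) - 3094/3799 = -17/(-4054) - 3094/3799 = -17*(-1/4054) - 3094*1/3799 = 17/4054 - 3094/3799 = -12478493/15401146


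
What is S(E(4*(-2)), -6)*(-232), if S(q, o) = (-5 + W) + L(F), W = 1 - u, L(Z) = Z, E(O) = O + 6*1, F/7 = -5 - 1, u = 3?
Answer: 11368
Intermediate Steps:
F = -42 (F = 7*(-5 - 1) = 7*(-6) = -42)
E(O) = 6 + O (E(O) = O + 6 = 6 + O)
W = -2 (W = 1 - 1*3 = 1 - 3 = -2)
S(q, o) = -49 (S(q, o) = (-5 - 2) - 42 = -7 - 42 = -49)
S(E(4*(-2)), -6)*(-232) = -49*(-232) = 11368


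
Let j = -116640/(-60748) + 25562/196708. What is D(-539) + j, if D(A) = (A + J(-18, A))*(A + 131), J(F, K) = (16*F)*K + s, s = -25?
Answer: -94259393014480025/1493702198 ≈ -6.3105e+7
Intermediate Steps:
J(F, K) = -25 + 16*F*K (J(F, K) = (16*F)*K - 25 = 16*F*K - 25 = -25 + 16*F*K)
D(A) = (-25 - 287*A)*(131 + A) (D(A) = (A + (-25 + 16*(-18)*A))*(A + 131) = (A + (-25 - 288*A))*(131 + A) = (-25 - 287*A)*(131 + A))
j = 3062107687/1493702198 (j = -116640*(-1/60748) + 25562*(1/196708) = 29160/15187 + 12781/98354 = 3062107687/1493702198 ≈ 2.0500)
D(-539) + j = (-3275 - 37622*(-539) - 287*(-539)²) + 3062107687/1493702198 = (-3275 + 20278258 - 287*290521) + 3062107687/1493702198 = (-3275 + 20278258 - 83379527) + 3062107687/1493702198 = -63104544 + 3062107687/1493702198 = -94259393014480025/1493702198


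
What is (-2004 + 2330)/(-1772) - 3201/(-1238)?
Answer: 658573/274217 ≈ 2.4016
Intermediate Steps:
(-2004 + 2330)/(-1772) - 3201/(-1238) = 326*(-1/1772) - 3201*(-1/1238) = -163/886 + 3201/1238 = 658573/274217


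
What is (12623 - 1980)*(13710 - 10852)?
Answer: 30417694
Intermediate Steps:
(12623 - 1980)*(13710 - 10852) = 10643*2858 = 30417694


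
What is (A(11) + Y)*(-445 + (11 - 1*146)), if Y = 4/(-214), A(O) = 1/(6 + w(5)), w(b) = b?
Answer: -49300/1177 ≈ -41.886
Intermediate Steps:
A(O) = 1/11 (A(O) = 1/(6 + 5) = 1/11)
Y = -2/107 (Y = 4*(-1/214) = -2/107 ≈ -0.018692)
(A(11) + Y)*(-445 + (11 - 1*146)) = (1/11 - 2/107)*(-445 + (11 - 1*146)) = 85*(-445 + (11 - 146))/1177 = 85*(-445 - 135)/1177 = (85/1177)*(-580) = -49300/1177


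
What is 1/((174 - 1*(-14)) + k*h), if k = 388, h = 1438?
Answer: 1/558132 ≈ 1.7917e-6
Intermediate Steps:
1/((174 - 1*(-14)) + k*h) = 1/((174 - 1*(-14)) + 388*1438) = 1/((174 + 14) + 557944) = 1/(188 + 557944) = 1/558132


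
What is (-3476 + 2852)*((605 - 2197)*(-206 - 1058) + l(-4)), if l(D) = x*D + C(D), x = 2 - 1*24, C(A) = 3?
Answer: -1255724496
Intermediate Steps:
x = -22 (x = 2 - 24 = -22)
l(D) = 3 - 22*D (l(D) = -22*D + 3 = 3 - 22*D)
(-3476 + 2852)*((605 - 2197)*(-206 - 1058) + l(-4)) = (-3476 + 2852)*((605 - 2197)*(-206 - 1058) + (3 - 22*(-4))) = -624*(-1592*(-1264) + (3 + 88)) = -624*(2012288 + 91) = -624*2012379 = -1255724496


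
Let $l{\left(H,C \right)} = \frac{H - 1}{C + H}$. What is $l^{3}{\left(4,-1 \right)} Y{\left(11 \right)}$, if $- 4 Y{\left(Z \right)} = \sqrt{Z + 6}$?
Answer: $- \frac{\sqrt{17}}{4} \approx -1.0308$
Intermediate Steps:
$l{\left(H,C \right)} = \frac{-1 + H}{C + H}$
$Y{\left(Z \right)} = - \frac{\sqrt{6 + Z}}{4}$ ($Y{\left(Z \right)} = - \frac{\sqrt{Z + 6}}{4} = - \frac{\sqrt{6 + Z}}{4}$)
$l^{3}{\left(4,-1 \right)} Y{\left(11 \right)} = \left(\frac{-1 + 4}{-1 + 4}\right)^{3} \left(- \frac{\sqrt{6 + 11}}{4}\right) = \left(\frac{1}{3} \cdot 3\right)^{3} \left(- \frac{\sqrt{17}}{4}\right) = 1^{3} \left(- \frac{\sqrt{17}}{4}\right) = 1 \left(- \frac{\sqrt{17}}{4}\right) = - \frac{\sqrt{17}}{4}$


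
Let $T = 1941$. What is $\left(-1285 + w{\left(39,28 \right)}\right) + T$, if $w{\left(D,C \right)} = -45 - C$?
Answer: $583$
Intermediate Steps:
$\left(-1285 + w{\left(39,28 \right)}\right) + T = \left(-1285 - 73\right) + 1941 = -1358 + 1941 = 583$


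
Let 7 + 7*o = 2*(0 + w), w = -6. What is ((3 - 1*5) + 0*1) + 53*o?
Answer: -1021/7 ≈ -145.86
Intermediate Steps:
o = -19/7 (o = -1 + (2*(0 - 6))/7 = -1 + (2*(-6))/7 = -1 + (1/7)*(-12) = -1 - 12/7 = -19/7 ≈ -2.7143)
((3 - 1*5) + 0*1) + 53*o = ((3 - 1*5) + 0*1) + 53*(-19/7) = ((3 - 5) + 0) - 1007/7 = (-2 + 0) - 1007/7 = -2 - 1007/7 = -1021/7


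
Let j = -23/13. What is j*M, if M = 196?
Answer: -4508/13 ≈ -346.77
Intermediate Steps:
j = -23/13 (j = -23*1/13 = -23/13 ≈ -1.7692)
j*M = -23/13*196 = -4508/13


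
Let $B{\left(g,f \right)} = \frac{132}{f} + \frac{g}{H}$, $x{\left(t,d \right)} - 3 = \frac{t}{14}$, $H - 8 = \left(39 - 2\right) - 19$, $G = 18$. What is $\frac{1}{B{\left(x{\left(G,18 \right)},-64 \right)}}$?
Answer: $- \frac{1456}{2763} \approx -0.52696$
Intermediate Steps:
$H = 26$ ($H = 8 + \left(\left(39 - 2\right) - 19\right) = 8 + \left(37 - 19\right) = 8 + 18 = 26$)
$x{\left(t,d \right)} = 3 + \frac{t}{14}$
$B{\left(g,f \right)} = \frac{132}{f} + \frac{g}{26}$
$\frac{1}{B{\left(x{\left(G,18 \right)},-64 \right)}} = \frac{1}{\frac{132}{-64} + \frac{3 + \frac{1}{14} \cdot 18}{26}} = \frac{1}{132 \left(- \frac{1}{64}\right) + \frac{3 + \frac{9}{7}}{26}} = \frac{1}{- \frac{33}{16} + \frac{1}{26} \cdot \frac{30}{7}} = \frac{1}{- \frac{33}{16} + \frac{15}{91}} = \frac{1}{- \frac{2763}{1456}} = - \frac{1456}{2763}$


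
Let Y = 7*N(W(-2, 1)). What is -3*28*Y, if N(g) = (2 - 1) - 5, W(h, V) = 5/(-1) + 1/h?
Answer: 2352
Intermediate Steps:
W(h, V) = -5 + 1/h (W(h, V) = 5*(-1) + 1/h = -5 + 1/h)
N(g) = -4 (N(g) = 1 - 5 = -4)
Y = -28 (Y = 7*(-4) = -28)
-3*28*Y = -3*28*(-28) = -84*(-28) = -1*(-2352) = 2352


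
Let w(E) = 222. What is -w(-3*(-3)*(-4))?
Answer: -222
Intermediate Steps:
-w(-3*(-3)*(-4)) = -1*222 = -222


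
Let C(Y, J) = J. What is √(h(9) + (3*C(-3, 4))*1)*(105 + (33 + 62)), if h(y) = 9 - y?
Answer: 400*√3 ≈ 692.82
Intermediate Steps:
√(h(9) + (3*C(-3, 4))*1)*(105 + (33 + 62)) = √((9 - 1*9) + (3*4)*1)*(105 + (33 + 62)) = √((9 - 9) + 12*1)*(105 + 95) = √(0 + 12)*200 = √12*200 = (2*√3)*200 = 400*√3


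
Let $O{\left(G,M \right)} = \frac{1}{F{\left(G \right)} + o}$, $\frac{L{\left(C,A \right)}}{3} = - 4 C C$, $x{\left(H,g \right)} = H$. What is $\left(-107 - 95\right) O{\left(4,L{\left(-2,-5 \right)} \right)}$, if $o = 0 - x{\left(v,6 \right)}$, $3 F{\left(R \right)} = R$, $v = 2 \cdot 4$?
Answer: $\frac{303}{10} \approx 30.3$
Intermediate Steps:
$v = 8$
$F{\left(R \right)} = \frac{R}{3}$
$o = -8$ ($o = 0 - 8 = -8$)
$L{\left(C,A \right)} = - 12 C^{2}$ ($L{\left(C,A \right)} = 3 - 4 C C = 3 \left(- 4 C^{2}\right) = - 12 C^{2}$)
$O{\left(G,M \right)} = \frac{1}{-8 + \frac{G}{3}}$ ($O{\left(G,M \right)} = \frac{1}{\frac{G}{3} - 8} = \frac{1}{-8 + \frac{G}{3}}$)
$\left(-107 - 95\right) O{\left(4,L{\left(-2,-5 \right)} \right)} = \left(-107 - 95\right) \frac{3}{-24 + 4} = - 202 \frac{3}{-20} = - 202 \cdot 3 \left(- \frac{1}{20}\right) = \left(-202\right) \left(- \frac{3}{20}\right) = \frac{303}{10}$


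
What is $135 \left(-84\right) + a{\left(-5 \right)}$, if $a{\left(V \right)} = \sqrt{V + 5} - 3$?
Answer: $-11343$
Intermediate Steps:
$a{\left(V \right)} = -3 + \sqrt{5 + V}$ ($a{\left(V \right)} = \sqrt{5 + V} - 3 = -3 + \sqrt{5 + V}$)
$135 \left(-84\right) + a{\left(-5 \right)} = 135 \left(-84\right) - \left(3 - \sqrt{5 - 5}\right) = -11340 - \left(3 - \sqrt{0}\right) = -11340 + \left(-3 + 0\right) = -11340 - 3 = -11343$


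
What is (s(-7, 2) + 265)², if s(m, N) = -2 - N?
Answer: 68121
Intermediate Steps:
(s(-7, 2) + 265)² = ((-2 - 1*2) + 265)² = ((-2 - 2) + 265)² = (-4 + 265)² = 261² = 68121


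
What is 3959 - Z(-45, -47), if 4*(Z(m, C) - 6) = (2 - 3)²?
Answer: 15811/4 ≈ 3952.8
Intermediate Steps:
Z(m, C) = 25/4 (Z(m, C) = 6 + (2 - 3)²/4 = 6 + (¼)*(-1)² = 6 + (¼)*1 = 6 + ¼ = 25/4)
3959 - Z(-45, -47) = 3959 - 1*25/4 = 3959 - 25/4 = 15811/4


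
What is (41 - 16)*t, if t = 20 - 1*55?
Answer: -875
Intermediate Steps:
t = -35 (t = 20 - 55 = -35)
(41 - 16)*t = (41 - 16)*(-35) = 25*(-35) = -875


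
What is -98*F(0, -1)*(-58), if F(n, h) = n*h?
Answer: 0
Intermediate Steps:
F(n, h) = h*n
-98*F(0, -1)*(-58) = -(-98)*0*(-58) = -98*0*(-58) = 0*(-58) = 0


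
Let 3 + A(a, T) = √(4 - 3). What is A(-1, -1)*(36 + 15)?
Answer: -102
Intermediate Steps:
A(a, T) = -2 (A(a, T) = -3 + √(4 - 3) = -3 + √1 = -3 + 1 = -2)
A(-1, -1)*(36 + 15) = -2*(36 + 15) = -2*51 = -102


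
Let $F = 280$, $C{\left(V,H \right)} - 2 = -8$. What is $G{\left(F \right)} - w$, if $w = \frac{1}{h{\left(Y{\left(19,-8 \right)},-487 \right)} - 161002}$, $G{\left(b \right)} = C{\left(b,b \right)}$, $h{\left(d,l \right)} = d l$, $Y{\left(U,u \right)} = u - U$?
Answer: $- \frac{887117}{147853} \approx -6.0$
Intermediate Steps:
$C{\left(V,H \right)} = -6$ ($C{\left(V,H \right)} = 2 - 8 = -6$)
$G{\left(b \right)} = -6$
$w = - \frac{1}{147853}$ ($w = \frac{1}{\left(-8 - 19\right) \left(-487\right) - 161002} = \frac{1}{\left(-27\right) \left(-487\right) - 161002} = \frac{1}{13149 - 161002} = \frac{1}{-147853} = - \frac{1}{147853} \approx -6.7635 \cdot 10^{-6}$)
$G{\left(F \right)} - w = -6 - - \frac{1}{147853} = -6 + \frac{1}{147853} = - \frac{887117}{147853}$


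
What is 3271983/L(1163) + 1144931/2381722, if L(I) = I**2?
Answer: 9341552072465/3221443343818 ≈ 2.8998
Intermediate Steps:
3271983/L(1163) + 1144931/2381722 = 3271983/(1163**2) + 1144931/2381722 = 3271983/1352569 + 1144931*(1/2381722) = 3271983*(1/1352569) + 1144931/2381722 = 3271983/1352569 + 1144931/2381722 = 9341552072465/3221443343818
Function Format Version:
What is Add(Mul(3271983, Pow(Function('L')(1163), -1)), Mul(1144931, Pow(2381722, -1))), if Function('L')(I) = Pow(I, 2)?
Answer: Rational(9341552072465, 3221443343818) ≈ 2.8998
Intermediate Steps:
Add(Mul(3271983, Pow(Function('L')(1163), -1)), Mul(1144931, Pow(2381722, -1))) = Add(Mul(3271983, Pow(Pow(1163, 2), -1)), Mul(1144931, Pow(2381722, -1))) = Add(Mul(3271983, Pow(1352569, -1)), Mul(1144931, Rational(1, 2381722))) = Add(Mul(3271983, Rational(1, 1352569)), Rational(1144931, 2381722)) = Add(Rational(3271983, 1352569), Rational(1144931, 2381722)) = Rational(9341552072465, 3221443343818)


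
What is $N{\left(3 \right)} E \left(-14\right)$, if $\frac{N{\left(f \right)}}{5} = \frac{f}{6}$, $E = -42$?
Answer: $1470$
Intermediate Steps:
$N{\left(f \right)} = \frac{5 f}{6}$ ($N{\left(f \right)} = 5 \frac{f}{6} = \frac{5 f}{6}$)
$N{\left(3 \right)} E \left(-14\right) = \frac{5}{6} \cdot 3 \left(-42\right) \left(-14\right) = \frac{5}{2} \left(-42\right) \left(-14\right) = \left(-105\right) \left(-14\right) = 1470$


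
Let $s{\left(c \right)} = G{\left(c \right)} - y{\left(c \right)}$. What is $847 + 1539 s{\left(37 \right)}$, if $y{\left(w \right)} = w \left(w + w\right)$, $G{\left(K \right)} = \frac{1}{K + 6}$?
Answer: $- \frac{181154666}{43} \approx -4.2129 \cdot 10^{6}$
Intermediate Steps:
$G{\left(K \right)} = \frac{1}{6 + K}$
$y{\left(w \right)} = 2 w^{2}$ ($y{\left(w \right)} = w 2 w = 2 w^{2}$)
$s{\left(c \right)} = \frac{1}{6 + c} - 2 c^{2}$
$847 + 1539 s{\left(37 \right)} = 847 + 1539 \frac{1 - 2 \cdot 37^{2} \left(6 + 37\right)}{6 + 37} = 847 + 1539 \frac{1 - 2738 \cdot 43}{43} = 847 + 1539 \frac{1 - 117734}{43} = 847 + 1539 \cdot \frac{1}{43} \left(-117733\right) = 847 + 1539 \left(- \frac{117733}{43}\right) = 847 - \frac{181191087}{43} = - \frac{181154666}{43}$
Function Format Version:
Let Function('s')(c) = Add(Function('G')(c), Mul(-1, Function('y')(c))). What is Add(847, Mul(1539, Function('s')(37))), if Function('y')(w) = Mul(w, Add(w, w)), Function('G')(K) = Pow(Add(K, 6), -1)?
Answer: Rational(-181154666, 43) ≈ -4.2129e+6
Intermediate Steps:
Function('G')(K) = Pow(Add(6, K), -1)
Function('y')(w) = Mul(2, Pow(w, 2)) (Function('y')(w) = Mul(w, Mul(2, w)) = Mul(2, Pow(w, 2)))
Function('s')(c) = Add(Pow(Add(6, c), -1), Mul(-2, Pow(c, 2))) (Function('s')(c) = Add(Pow(Add(6, c), -1), Mul(-1, Mul(2, Pow(c, 2)))) = Add(Pow(Add(6, c), -1), Mul(-2, Pow(c, 2))))
Add(847, Mul(1539, Function('s')(37))) = Add(847, Mul(1539, Mul(Pow(Add(6, 37), -1), Add(1, Mul(-2, Pow(37, 2), Add(6, 37)))))) = Add(847, Mul(1539, Mul(Pow(43, -1), Add(1, Mul(-2, 1369, 43))))) = Add(847, Mul(1539, Mul(Rational(1, 43), Add(1, -117734)))) = Add(847, Mul(1539, Mul(Rational(1, 43), -117733))) = Add(847, Mul(1539, Rational(-117733, 43))) = Add(847, Rational(-181191087, 43)) = Rational(-181154666, 43)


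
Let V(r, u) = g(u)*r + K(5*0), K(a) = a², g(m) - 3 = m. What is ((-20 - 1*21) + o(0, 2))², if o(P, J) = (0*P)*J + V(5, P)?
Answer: 676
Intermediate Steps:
g(m) = 3 + m
V(r, u) = r*(3 + u) (V(r, u) = (3 + u)*r + (5*0)² = r*(3 + u) + 0² = r*(3 + u) + 0 = r*(3 + u))
o(P, J) = 15 + 5*P (o(P, J) = (0*P)*J + 5*(3 + P) = 0*J + (15 + 5*P) = 0 + (15 + 5*P) = 15 + 5*P)
((-20 - 1*21) + o(0, 2))² = ((-20 - 1*21) + (15 + 5*0))² = ((-20 - 21) + (15 + 0))² = (-41 + 15)² = (-26)² = 676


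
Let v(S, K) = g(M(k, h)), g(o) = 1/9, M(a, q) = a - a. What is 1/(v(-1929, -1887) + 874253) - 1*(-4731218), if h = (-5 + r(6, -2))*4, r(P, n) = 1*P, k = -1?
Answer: 37226538502613/7868278 ≈ 4.7312e+6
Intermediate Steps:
r(P, n) = P
h = 4 (h = (-5 + 6)*4 = 1*4 = 4)
M(a, q) = 0
g(o) = ⅑
v(S, K) = ⅑
1/(v(-1929, -1887) + 874253) - 1*(-4731218) = 1/(⅑ + 874253) - 1*(-4731218) = 1/(7868278/9) + 4731218 = 9/7868278 + 4731218 = 37226538502613/7868278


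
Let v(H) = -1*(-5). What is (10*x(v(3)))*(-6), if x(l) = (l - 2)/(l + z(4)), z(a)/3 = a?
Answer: -180/17 ≈ -10.588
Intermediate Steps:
z(a) = 3*a
v(H) = 5
x(l) = (-2 + l)/(12 + l) (x(l) = (l - 2)/(l + 3*4) = (-2 + l)/(l + 12) = (-2 + l)/(12 + l))
(10*x(v(3)))*(-6) = (10*((-2 + 5)/(12 + 5)))*(-6) = (10*(3/17))*(-6) = (30/17)*(-6) = -180/17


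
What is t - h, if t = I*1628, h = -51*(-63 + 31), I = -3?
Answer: -6516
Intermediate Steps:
h = 1632 (h = -51*(-32) = 1632)
t = -4884 (t = -3*1628 = -4884)
t - h = -4884 - 1*1632 = -4884 - 1632 = -6516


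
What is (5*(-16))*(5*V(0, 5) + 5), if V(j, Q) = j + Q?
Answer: -2400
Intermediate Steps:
V(j, Q) = Q + j
(5*(-16))*(5*V(0, 5) + 5) = (5*(-16))*(5*(5 + 0) + 5) = -80*(5*5 + 5) = -80*(25 + 5) = -80*30 = -2400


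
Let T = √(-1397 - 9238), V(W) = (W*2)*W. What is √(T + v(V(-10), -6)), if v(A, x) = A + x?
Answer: √(194 + I*√10635) ≈ 14.382 + 3.5852*I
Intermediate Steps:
V(W) = 2*W² (V(W) = (2*W)*W = 2*W²)
T = I*√10635 (T = √(-10635) = I*√10635 ≈ 103.13*I)
√(T + v(V(-10), -6)) = √(I*√10635 + (2*(-10)² - 6)) = √(I*√10635 + (2*100 - 6)) = √(I*√10635 + (200 - 6)) = √(I*√10635 + 194) = √(194 + I*√10635)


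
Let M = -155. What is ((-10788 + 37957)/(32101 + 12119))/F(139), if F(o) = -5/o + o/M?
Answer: -117071221/177729024 ≈ -0.65871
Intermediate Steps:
F(o) = -5/o - o/155 (F(o) = -5/o + o/(-155) = -5/o + o*(-1/155) = -5/o - o/155)
((-10788 + 37957)/(32101 + 12119))/F(139) = ((-10788 + 37957)/(32101 + 12119))/(-5/139 - 1/155*139) = (27169/44220)/(-5*1/139 - 139/155) = (27169*(1/44220))/(-5/139 - 139/155) = 27169/(44220*(-20096/21545)) = (27169/44220)*(-21545/20096) = -117071221/177729024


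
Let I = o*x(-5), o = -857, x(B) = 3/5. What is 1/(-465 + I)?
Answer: -5/4896 ≈ -0.0010212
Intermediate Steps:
x(B) = 3/5 (x(B) = 3*(1/5) = 3/5)
I = -2571/5 (I = -857*3/5 = -2571/5 ≈ -514.20)
1/(-465 + I) = 1/(-465 - 2571/5) = 1/(-4896/5) = -5/4896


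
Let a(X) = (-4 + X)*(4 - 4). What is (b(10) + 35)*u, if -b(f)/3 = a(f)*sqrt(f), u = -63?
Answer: -2205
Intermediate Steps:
a(X) = 0 (a(X) = (-4 + X)*0 = 0)
b(f) = 0 (b(f) = -0*sqrt(f) = -3*0 = 0)
(b(10) + 35)*u = (0 + 35)*(-63) = 35*(-63) = -2205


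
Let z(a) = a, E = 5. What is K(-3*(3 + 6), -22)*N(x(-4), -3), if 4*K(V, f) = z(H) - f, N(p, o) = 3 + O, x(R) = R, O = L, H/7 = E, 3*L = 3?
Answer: 57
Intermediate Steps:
L = 1 (L = (⅓)*3 = 1)
H = 35 (H = 7*5 = 35)
O = 1
N(p, o) = 4 (N(p, o) = 3 + 1 = 4)
K(V, f) = 35/4 - f/4 (K(V, f) = (35 - f)/4 = 35/4 - f/4)
K(-3*(3 + 6), -22)*N(x(-4), -3) = (35/4 - ¼*(-22))*4 = (35/4 + 11/2)*4 = (57/4)*4 = 57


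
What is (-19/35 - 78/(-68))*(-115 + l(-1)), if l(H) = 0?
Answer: -16537/238 ≈ -69.483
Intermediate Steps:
(-19/35 - 78/(-68))*(-115 + l(-1)) = (-19/35 - 78/(-68))*(-115 + 0) = (-19*1/35 - 78*(-1/68))*(-115) = (-19/35 + 39/34)*(-115) = (719/1190)*(-115) = -16537/238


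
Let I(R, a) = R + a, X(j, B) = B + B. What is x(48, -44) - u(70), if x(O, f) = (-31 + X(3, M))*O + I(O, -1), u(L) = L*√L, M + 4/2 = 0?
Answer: -1633 - 70*√70 ≈ -2218.7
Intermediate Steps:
M = -2 (M = -2 + 0 = -2)
u(L) = L^(3/2)
X(j, B) = 2*B
x(O, f) = -1 - 34*O (x(O, f) = (-31 + 2*(-2))*O + (O - 1) = (-31 - 4)*O + (-1 + O) = -35*O + (-1 + O) = -1 - 34*O)
x(48, -44) - u(70) = (-1 - 34*48) - 70^(3/2) = (-1 - 1632) - 70*√70 = -1633 - 70*√70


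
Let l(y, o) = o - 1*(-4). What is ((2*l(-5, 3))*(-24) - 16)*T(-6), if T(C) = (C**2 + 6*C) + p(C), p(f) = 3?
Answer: -1056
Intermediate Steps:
l(y, o) = 4 + o (l(y, o) = o + 4 = 4 + o)
T(C) = 3 + C**2 + 6*C (T(C) = (C**2 + 6*C) + 3 = 3 + C**2 + 6*C)
((2*l(-5, 3))*(-24) - 16)*T(-6) = ((2*(4 + 3))*(-24) - 16)*(3 + (-6)**2 + 6*(-6)) = ((2*7)*(-24) - 16)*(3 + 36 - 36) = (14*(-24) - 16)*3 = (-336 - 16)*3 = -352*3 = -1056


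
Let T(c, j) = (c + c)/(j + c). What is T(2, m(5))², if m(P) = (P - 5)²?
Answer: 4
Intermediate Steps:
m(P) = (-5 + P)²
T(c, j) = 2*c/(c + j) (T(c, j) = (2*c)/(c + j) = 2*c/(c + j))
T(2, m(5))² = (2*2/(2 + (-5 + 5)²))² = (2*2/(2 + 0²))² = (2*2/(2 + 0))² = (2*2/2)² = (2*2*(½))² = 2² = 4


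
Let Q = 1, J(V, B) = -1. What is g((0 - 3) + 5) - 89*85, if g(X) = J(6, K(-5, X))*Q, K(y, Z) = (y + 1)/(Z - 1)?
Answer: -7566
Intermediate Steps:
K(y, Z) = (1 + y)/(-1 + Z)
g(X) = -1 (g(X) = -1*1 = -1)
g((0 - 3) + 5) - 89*85 = -1 - 89*85 = -1 - 7565 = -7566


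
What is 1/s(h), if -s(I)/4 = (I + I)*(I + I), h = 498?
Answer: -1/3968064 ≈ -2.5201e-7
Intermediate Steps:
s(I) = -16*I**2 (s(I) = -4*(I + I)*(I + I) = -4*2*I*2*I = -16*I**2)
1/s(h) = 1/(-16*498**2) = 1/(-16*248004) = 1/(-3968064) = -1/3968064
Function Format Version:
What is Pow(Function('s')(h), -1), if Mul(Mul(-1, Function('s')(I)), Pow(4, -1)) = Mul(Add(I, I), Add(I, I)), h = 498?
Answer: Rational(-1, 3968064) ≈ -2.5201e-7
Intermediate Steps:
Function('s')(I) = Mul(-16, Pow(I, 2)) (Function('s')(I) = Mul(-4, Mul(Add(I, I), Add(I, I))) = Mul(-4, Mul(Mul(2, I), Mul(2, I))) = Mul(-4, Mul(4, Pow(I, 2))) = Mul(-16, Pow(I, 2)))
Pow(Function('s')(h), -1) = Pow(Mul(-16, Pow(498, 2)), -1) = Pow(Mul(-16, 248004), -1) = Pow(-3968064, -1) = Rational(-1, 3968064)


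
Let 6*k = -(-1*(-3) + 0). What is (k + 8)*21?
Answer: 315/2 ≈ 157.50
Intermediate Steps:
k = -½ (k = (-(-1*(-3) + 0))/6 = (-(3 + 0))/6 = (-1*3)/6 = (⅙)*(-3) = -½ ≈ -0.50000)
(k + 8)*21 = (-½ + 8)*21 = (15/2)*21 = 315/2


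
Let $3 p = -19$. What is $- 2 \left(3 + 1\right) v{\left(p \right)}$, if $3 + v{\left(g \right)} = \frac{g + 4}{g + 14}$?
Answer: $\frac{608}{23} \approx 26.435$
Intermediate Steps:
$p = - \frac{19}{3}$ ($p = \frac{1}{3} \left(-19\right) = - \frac{19}{3} \approx -6.3333$)
$v{\left(g \right)} = -3 + \frac{4 + g}{14 + g}$ ($v{\left(g \right)} = -3 + \frac{g + 4}{g + 14} = -3 + \frac{4 + g}{14 + g}$)
$- 2 \left(3 + 1\right) v{\left(p \right)} = - 2 \left(3 + 1\right) \frac{2 \left(-19 - - \frac{19}{3}\right)}{14 - \frac{19}{3}} = \left(-2\right) 4 \frac{2 \left(-19 + \frac{19}{3}\right)}{\frac{23}{3}} = - 8 \cdot 2 \cdot \frac{3}{23} \left(- \frac{38}{3}\right) = \left(-8\right) \left(- \frac{76}{23}\right) = \frac{608}{23}$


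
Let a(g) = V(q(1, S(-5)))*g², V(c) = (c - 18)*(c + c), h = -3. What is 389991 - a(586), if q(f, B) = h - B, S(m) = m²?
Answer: -884198105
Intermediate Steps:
q(f, B) = -3 - B
V(c) = 2*c*(-18 + c) (V(c) = (-18 + c)*(2*c) = 2*c*(-18 + c))
a(g) = 2576*g² (a(g) = (2*(-3 - 1*(-5)²)*(-18 + (-3 - 1*(-5)²)))*g² = (2*(-3 - 1*25)*(-18 + (-3 - 1*25)))*g² = (2*(-3 - 25)*(-18 + (-3 - 25)))*g² = (2*(-28)*(-18 - 28))*g² = (2*(-28)*(-46))*g² = 2576*g²)
389991 - a(586) = 389991 - 2576*586² = 389991 - 2576*343396 = 389991 - 1*884588096 = 389991 - 884588096 = -884198105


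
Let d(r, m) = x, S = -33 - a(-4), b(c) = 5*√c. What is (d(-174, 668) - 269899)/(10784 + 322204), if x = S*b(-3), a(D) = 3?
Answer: -269899/332988 - 15*I*√3/27749 ≈ -0.81054 - 0.00093628*I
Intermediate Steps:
S = -36 (S = -33 - 1*3 = -33 - 3 = -36)
x = -180*I*√3 (x = -180*√(-3) = -180*I*√3 ≈ -311.77*I)
d(r, m) = -180*I*√3
(d(-174, 668) - 269899)/(10784 + 322204) = (-180*I*√3 - 269899)/(10784 + 322204) = (-269899 - 180*I*√3)/332988 = (-269899 - 180*I*√3)*(1/332988) = -269899/332988 - 15*I*√3/27749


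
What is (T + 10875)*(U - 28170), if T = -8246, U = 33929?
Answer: 15140411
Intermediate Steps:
(T + 10875)*(U - 28170) = (-8246 + 10875)*(33929 - 28170) = 2629*5759 = 15140411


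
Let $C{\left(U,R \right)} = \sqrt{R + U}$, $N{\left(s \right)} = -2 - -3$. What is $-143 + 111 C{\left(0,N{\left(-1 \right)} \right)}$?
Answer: $-32$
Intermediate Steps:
$N{\left(s \right)} = 1$ ($N{\left(s \right)} = -2 + 3 = 1$)
$-143 + 111 C{\left(0,N{\left(-1 \right)} \right)} = -143 + 111 \sqrt{1 + 0} = -143 + 111 \sqrt{1} = -143 + 111 \cdot 1 = -143 + 111 = -32$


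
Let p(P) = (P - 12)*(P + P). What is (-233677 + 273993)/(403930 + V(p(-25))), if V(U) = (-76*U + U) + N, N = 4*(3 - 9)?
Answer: 10079/66289 ≈ 0.15205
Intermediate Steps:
p(P) = 2*P*(-12 + P) (p(P) = (-12 + P)*(2*P) = 2*P*(-12 + P))
N = -24 (N = 4*(-6) = -24)
V(U) = -24 - 75*U (V(U) = (-76*U + U) - 24 = -75*U - 24 = -24 - 75*U)
(-233677 + 273993)/(403930 + V(p(-25))) = (-233677 + 273993)/(403930 + (-24 - 150*(-25)*(-12 - 25))) = 40316/(403930 + (-24 - 150*(-25)*(-37))) = 40316/(403930 + (-24 - 75*1850)) = 40316/(403930 + (-24 - 138750)) = 40316/(403930 - 138774) = 40316/265156 = 40316*(1/265156) = 10079/66289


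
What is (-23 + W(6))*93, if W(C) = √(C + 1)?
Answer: -2139 + 93*√7 ≈ -1892.9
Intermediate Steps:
W(C) = √(1 + C)
(-23 + W(6))*93 = (-23 + √(1 + 6))*93 = (-23 + √7)*93 = -2139 + 93*√7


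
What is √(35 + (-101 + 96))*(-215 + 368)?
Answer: 153*√30 ≈ 838.02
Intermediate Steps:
√(35 + (-101 + 96))*(-215 + 368) = √(35 - 5)*153 = √30*153 = 153*√30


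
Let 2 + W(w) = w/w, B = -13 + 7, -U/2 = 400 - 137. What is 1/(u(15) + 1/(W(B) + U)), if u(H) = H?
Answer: 527/7904 ≈ 0.066675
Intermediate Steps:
U = -526 (U = -2*(400 - 137) = -2*263 = -526)
B = -6
W(w) = -1 (W(w) = -2 + w/w = -2 + 1 = -1)
1/(u(15) + 1/(W(B) + U)) = 1/(15 + 1/(-1 - 526)) = 1/(15 + 1/(-527)) = 1/(15 - 1/527) = 1/(7904/527) = 527/7904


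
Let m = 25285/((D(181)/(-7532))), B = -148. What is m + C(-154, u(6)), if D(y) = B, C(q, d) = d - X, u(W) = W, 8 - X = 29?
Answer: 47612654/37 ≈ 1.2868e+6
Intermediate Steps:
X = -21 (X = 8 - 1*29 = 8 - 29 = -21)
C(q, d) = 21 + d (C(q, d) = d - 1*(-21) = d + 21 = 21 + d)
D(y) = -148
m = 47611655/37 (m = 25285/((-148/(-7532))) = 25285/((-148*(-1/7532))) = 25285/(37/1883) = 25285*(1883/37) = 47611655/37 ≈ 1.2868e+6)
m + C(-154, u(6)) = 47611655/37 + (21 + 6) = 47611655/37 + 27 = 47612654/37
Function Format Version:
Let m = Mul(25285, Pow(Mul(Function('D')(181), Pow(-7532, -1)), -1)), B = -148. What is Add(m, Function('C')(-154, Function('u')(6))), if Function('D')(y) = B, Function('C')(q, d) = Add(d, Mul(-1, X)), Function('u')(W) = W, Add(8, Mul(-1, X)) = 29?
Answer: Rational(47612654, 37) ≈ 1.2868e+6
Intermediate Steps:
X = -21 (X = Add(8, Mul(-1, 29)) = Add(8, -29) = -21)
Function('C')(q, d) = Add(21, d) (Function('C')(q, d) = Add(d, Mul(-1, -21)) = Add(d, 21) = Add(21, d))
Function('D')(y) = -148
m = Rational(47611655, 37) (m = Mul(25285, Pow(Mul(-148, Pow(-7532, -1)), -1)) = Mul(25285, Pow(Mul(-148, Rational(-1, 7532)), -1)) = Mul(25285, Pow(Rational(37, 1883), -1)) = Mul(25285, Rational(1883, 37)) = Rational(47611655, 37) ≈ 1.2868e+6)
Add(m, Function('C')(-154, Function('u')(6))) = Add(Rational(47611655, 37), Add(21, 6)) = Add(Rational(47611655, 37), 27) = Rational(47612654, 37)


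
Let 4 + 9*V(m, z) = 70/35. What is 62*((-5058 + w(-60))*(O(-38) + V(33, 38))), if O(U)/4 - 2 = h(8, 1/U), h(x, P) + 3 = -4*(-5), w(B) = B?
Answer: -72136504/3 ≈ -2.4046e+7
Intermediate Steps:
V(m, z) = -2/9 (V(m, z) = -4/9 + (70/35)/9 = -4/9 + (70*(1/35))/9 = -4/9 + (1/9)*2 = -4/9 + 2/9 = -2/9)
h(x, P) = 17 (h(x, P) = -3 - 4*(-5) = -3 + 20 = 17)
O(U) = 76 (O(U) = 8 + 4*17 = 8 + 68 = 76)
62*((-5058 + w(-60))*(O(-38) + V(33, 38))) = 62*((-5058 - 60)*(76 - 2/9)) = 62*(-5118*682/9) = 62*(-1163492/3) = -72136504/3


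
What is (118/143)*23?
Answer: 2714/143 ≈ 18.979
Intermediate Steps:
(118/143)*23 = 2714/143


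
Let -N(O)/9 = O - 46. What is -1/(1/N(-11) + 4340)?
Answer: -513/2226421 ≈ -0.00023041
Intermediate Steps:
N(O) = 414 - 9*O (N(O) = -9*(O - 46) = -9*(-46 + O) = 414 - 9*O)
-1/(1/N(-11) + 4340) = -1/(1/(414 - 9*(-11)) + 4340) = -1/(1/(414 + 99) + 4340) = -1/(1/513 + 4340) = -1/2226421/513 = -1*513/2226421 = -513/2226421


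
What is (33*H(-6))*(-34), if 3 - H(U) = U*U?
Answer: 37026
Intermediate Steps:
H(U) = 3 - U² (H(U) = 3 - U*U = 3 - U²)
(33*H(-6))*(-34) = (33*(3 - 1*(-6)²))*(-34) = (33*(3 - 1*36))*(-34) = (33*(3 - 36))*(-34) = (33*(-33))*(-34) = -1089*(-34) = 37026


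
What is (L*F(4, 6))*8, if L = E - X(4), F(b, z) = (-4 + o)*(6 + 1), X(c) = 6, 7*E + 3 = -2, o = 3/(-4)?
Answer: 1786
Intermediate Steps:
o = -3/4 (o = 3*(-1/4) = -3/4 ≈ -0.75000)
E = -5/7 (E = -3/7 + (1/7)*(-2) = -3/7 - 2/7 = -5/7 ≈ -0.71429)
F(b, z) = -133/4 (F(b, z) = (-4 - 3/4)*(6 + 1) = -19/4*7 = -133/4)
L = -47/7 (L = -5/7 - 1*6 = -5/7 - 6 = -47/7 ≈ -6.7143)
(L*F(4, 6))*8 = -47/7*(-133/4)*8 = (893/4)*8 = 1786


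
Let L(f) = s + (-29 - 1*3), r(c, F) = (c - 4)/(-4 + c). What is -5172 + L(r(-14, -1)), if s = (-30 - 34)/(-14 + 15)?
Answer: -5268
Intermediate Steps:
s = -64 (s = -64/1 = -64*1 = -64)
r(c, F) = 1 (r(c, F) = (-4 + c)/(-4 + c) = 1)
L(f) = -96 (L(f) = -64 + (-29 - 1*3) = -64 + (-29 - 3) = -64 - 32 = -96)
-5172 + L(r(-14, -1)) = -5172 - 96 = -5268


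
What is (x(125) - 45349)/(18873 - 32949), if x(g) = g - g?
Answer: 45349/14076 ≈ 3.2217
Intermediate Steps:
x(g) = 0
(x(125) - 45349)/(18873 - 32949) = (0 - 45349)/(18873 - 32949) = -45349/(-14076) = -45349*(-1/14076) = 45349/14076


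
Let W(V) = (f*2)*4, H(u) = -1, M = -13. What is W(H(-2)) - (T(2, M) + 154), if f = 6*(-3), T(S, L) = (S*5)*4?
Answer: -338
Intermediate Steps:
T(S, L) = 20*S (T(S, L) = (5*S)*4 = 20*S)
f = -18
W(V) = -144 (W(V) = -18*2*4 = -36*4 = -144)
W(H(-2)) - (T(2, M) + 154) = -144 - (20*2 + 154) = -144 - (40 + 154) = -144 - 1*194 = -144 - 194 = -338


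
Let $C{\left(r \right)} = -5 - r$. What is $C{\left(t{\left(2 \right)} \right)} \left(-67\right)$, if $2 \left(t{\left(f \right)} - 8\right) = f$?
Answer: $938$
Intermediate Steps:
$t{\left(f \right)} = 8 + \frac{f}{2}$
$C{\left(t{\left(2 \right)} \right)} \left(-67\right) = \left(-5 - \left(8 + \frac{1}{2} \cdot 2\right)\right) \left(-67\right) = \left(-5 - \left(8 + 1\right)\right) \left(-67\right) = \left(-5 - 9\right) \left(-67\right) = \left(-14\right) \left(-67\right) = 938$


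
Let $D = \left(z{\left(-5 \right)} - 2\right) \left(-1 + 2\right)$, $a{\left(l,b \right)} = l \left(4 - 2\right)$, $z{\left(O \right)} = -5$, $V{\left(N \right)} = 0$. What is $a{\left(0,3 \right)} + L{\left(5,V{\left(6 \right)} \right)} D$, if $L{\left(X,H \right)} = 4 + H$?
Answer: $-28$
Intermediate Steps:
$a{\left(l,b \right)} = 2 l$ ($a{\left(l,b \right)} = l 2 = 2 l$)
$D = -7$ ($D = \left(-5 - 2\right) \left(-1 + 2\right) = \left(-7\right) 1 = -7$)
$a{\left(0,3 \right)} + L{\left(5,V{\left(6 \right)} \right)} D = 2 \cdot 0 + \left(4 + 0\right) \left(-7\right) = 0 + 4 \left(-7\right) = 0 - 28 = -28$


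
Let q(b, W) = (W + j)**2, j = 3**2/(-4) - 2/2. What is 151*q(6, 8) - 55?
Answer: 53631/16 ≈ 3351.9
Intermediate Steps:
j = -13/4 (j = 9*(-1/4) - 2*1/2 = -9/4 - 1 = -13/4 ≈ -3.2500)
q(b, W) = (-13/4 + W)**2 (q(b, W) = (W - 13/4)**2 = (-13/4 + W)**2)
151*q(6, 8) - 55 = 151*((-13 + 4*8)**2/16) - 55 = 151*((-13 + 32)**2/16) - 55 = 151*((1/16)*19**2) - 55 = 151*((1/16)*361) - 55 = 151*(361/16) - 55 = 54511/16 - 55 = 53631/16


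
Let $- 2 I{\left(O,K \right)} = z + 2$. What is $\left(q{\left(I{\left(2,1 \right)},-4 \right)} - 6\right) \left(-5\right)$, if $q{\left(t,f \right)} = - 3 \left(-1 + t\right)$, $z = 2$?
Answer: $-15$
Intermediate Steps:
$I{\left(O,K \right)} = -2$ ($I{\left(O,K \right)} = - \frac{2 + 2}{2} = \left(- \frac{1}{2}\right) 4 = -2$)
$q{\left(t,f \right)} = 3 - 3 t$
$\left(q{\left(I{\left(2,1 \right)},-4 \right)} - 6\right) \left(-5\right) = \left(\left(3 - -6\right) - 6\right) \left(-5\right) = \left(\left(3 + 6\right) - 6\right) \left(-5\right) = \left(9 - 6\right) \left(-5\right) = 3 \left(-5\right) = -15$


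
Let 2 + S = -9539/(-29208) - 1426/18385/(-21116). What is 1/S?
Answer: -2834765353320/4743718229303 ≈ -0.59758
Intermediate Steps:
S = -4743718229303/2834765353320 (S = -2 + (-9539/(-29208) - 1426/18385/(-21116)) = -2 + (-9539*(-1/29208) - 1426*1/18385*(-1/21116)) = -2 + (9539/29208 - 1426/18385*(-1/21116)) = -2 + (9539/29208 + 713/194108830) = -2 + 925812477337/2834765353320 = -4743718229303/2834765353320 ≈ -1.6734)
1/S = 1/(-4743718229303/2834765353320) = -2834765353320/4743718229303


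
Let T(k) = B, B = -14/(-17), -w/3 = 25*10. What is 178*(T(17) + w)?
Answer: -2267008/17 ≈ -1.3335e+5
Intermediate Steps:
w = -750 (w = -75*10 = -3*250 = -750)
B = 14/17 (B = -14*(-1/17) = 14/17 ≈ 0.82353)
T(k) = 14/17
178*(T(17) + w) = 178*(14/17 - 750) = 178*(-12736/17) = -2267008/17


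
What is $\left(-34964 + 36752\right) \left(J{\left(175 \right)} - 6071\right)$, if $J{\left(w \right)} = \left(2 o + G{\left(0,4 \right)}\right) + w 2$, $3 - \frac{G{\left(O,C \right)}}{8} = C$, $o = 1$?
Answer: $-10239876$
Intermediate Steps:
$G{\left(O,C \right)} = 24 - 8 C$
$J{\left(w \right)} = -6 + 2 w$ ($J{\left(w \right)} = \left(2 \cdot 1 + \left(24 - 32\right)\right) + w 2 = \left(2 + \left(24 - 32\right)\right) + 2 w = \left(2 - 8\right) + 2 w = -6 + 2 w$)
$\left(-34964 + 36752\right) \left(J{\left(175 \right)} - 6071\right) = \left(-34964 + 36752\right) \left(\left(-6 + 2 \cdot 175\right) - 6071\right) = 1788 \left(\left(-6 + 350\right) - 6071\right) = 1788 \left(344 - 6071\right) = 1788 \left(-5727\right) = -10239876$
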